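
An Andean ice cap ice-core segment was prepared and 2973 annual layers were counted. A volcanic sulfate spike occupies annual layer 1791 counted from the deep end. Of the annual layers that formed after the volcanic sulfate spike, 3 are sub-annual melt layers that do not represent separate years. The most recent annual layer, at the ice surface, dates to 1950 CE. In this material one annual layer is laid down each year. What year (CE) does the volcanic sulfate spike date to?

2973 − 1791 = 1182 annual layers lie beyond the volcanic sulfate spike toward the ice surface.
1182 − 3 false = 1179 true annual layers after the volcanic sulfate spike.
Counting back 1179 years from 1950 CE places the volcanic sulfate spike in 1950 − 1179 = 771 CE.

771 CE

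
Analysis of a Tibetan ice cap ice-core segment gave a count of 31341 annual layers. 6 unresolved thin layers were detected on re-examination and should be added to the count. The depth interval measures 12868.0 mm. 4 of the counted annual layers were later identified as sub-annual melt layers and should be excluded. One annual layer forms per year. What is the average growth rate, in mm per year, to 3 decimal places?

True annual layer count = 31341 − 4 + 6 = 31343.
12868.0 mm over 31343 years gives 12868.0 / 31343 ≈ 0.411 mm per year.

0.411 mm per year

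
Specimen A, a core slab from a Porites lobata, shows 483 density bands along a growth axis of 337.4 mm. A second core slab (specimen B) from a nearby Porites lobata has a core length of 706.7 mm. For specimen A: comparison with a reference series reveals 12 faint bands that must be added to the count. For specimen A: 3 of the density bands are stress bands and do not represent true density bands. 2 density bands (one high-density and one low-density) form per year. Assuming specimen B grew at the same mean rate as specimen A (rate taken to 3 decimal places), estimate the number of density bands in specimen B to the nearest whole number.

Specimen A: after corrections the count is 483 − 3 + 12 = 492 density bands.
Specimen A: dividing by 2 density bands per year: 492 / 2 = 246 years.
A: Extension rate ≈ 337.4 / 246 = 1.372 mm/yr.
B spans 706.7 / 1.372 = 515.09 years; at 2 density bands per year that is 515.09 × 2 ≈ 1030 density bands.

1030 density bands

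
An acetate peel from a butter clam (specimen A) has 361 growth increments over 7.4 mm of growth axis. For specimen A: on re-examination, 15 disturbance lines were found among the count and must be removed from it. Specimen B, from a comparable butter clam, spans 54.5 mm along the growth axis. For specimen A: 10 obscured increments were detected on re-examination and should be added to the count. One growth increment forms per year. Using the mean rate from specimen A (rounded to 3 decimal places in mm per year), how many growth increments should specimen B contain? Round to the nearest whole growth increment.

Specimen A: adjusted count: 361 − 15 + 10 = 356 growth increments.
A: Mean rate = 7.4 mm / 356 years ≈ 0.021 mm/year.
Specimen B: 54.5 mm / 0.021 mm per year = 2595.24 years ≈ 2595 growth increments.

2595 growth increments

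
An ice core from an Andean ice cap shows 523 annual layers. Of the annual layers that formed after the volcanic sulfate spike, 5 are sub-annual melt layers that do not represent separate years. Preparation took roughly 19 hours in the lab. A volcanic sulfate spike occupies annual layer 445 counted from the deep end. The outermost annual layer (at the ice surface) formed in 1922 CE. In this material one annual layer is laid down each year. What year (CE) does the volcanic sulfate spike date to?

The volcanic sulfate spike sits at annual layer 445 from the deep end, so 523 − 445 = 78 annual layers formed after it.
Excluding 5 false annual layers: 78 − 5 = 73.
The annual layer at the ice surface is 1922 CE, so the volcanic sulfate spike dates to 1922 − 73 = 1849 CE.

1849 CE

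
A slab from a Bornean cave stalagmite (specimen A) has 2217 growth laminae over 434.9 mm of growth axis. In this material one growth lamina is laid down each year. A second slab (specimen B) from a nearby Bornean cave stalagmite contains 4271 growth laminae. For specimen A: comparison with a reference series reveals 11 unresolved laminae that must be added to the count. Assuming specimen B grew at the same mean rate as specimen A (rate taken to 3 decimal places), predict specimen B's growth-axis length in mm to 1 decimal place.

Specimen A: true growth lamina count = 2217 + 11 = 2228.
A: Extension rate ≈ 434.9 / 2228 = 0.195 mm/year.
Length of B = 0.195 × 4271 = 832.8 mm.

832.8 mm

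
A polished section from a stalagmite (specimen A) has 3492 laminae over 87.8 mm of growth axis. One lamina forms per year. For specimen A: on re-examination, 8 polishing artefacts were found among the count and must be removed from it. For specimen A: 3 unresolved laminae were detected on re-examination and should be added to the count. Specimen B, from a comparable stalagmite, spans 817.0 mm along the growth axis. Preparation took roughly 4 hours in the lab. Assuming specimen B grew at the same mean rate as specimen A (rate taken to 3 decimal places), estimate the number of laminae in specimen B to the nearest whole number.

Specimen A: true lamina count = 3492 − 8 + 3 = 3487.
A: Extension rate ≈ 87.8 / 3487 = 0.025 mm/yr.
B spans 817.0 / 0.025 = 32680.00 years ≈ 32680 laminae.

32680 laminae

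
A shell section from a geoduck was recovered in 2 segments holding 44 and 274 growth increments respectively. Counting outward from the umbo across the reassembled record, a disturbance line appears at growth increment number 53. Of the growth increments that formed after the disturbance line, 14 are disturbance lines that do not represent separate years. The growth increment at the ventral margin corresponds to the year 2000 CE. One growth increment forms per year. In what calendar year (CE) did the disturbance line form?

Total growth increments = 44 + 274 = 318.
318 − 53 = 265 growth increments lie beyond the disturbance line toward the ventral margin.
Removing the 14 false growth increments leaves 265 − 14 = 251 true growth increments beyond the disturbance line.
The growth increment at the ventral margin is 2000 CE, so the disturbance line dates to 2000 − 251 = 1749 CE.

1749 CE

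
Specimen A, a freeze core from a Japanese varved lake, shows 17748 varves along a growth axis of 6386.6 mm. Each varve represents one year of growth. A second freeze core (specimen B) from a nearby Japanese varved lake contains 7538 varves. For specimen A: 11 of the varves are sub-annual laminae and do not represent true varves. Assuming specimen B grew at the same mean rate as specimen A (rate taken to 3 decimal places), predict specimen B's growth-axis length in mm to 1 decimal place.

Specimen A: true varve count = 17748 − 11 = 17737.
A: 6386.6 mm over 17737 years gives 6386.6 / 17737 ≈ 0.360 mm per year.
For B, 0.360 mm/year × 7538 years = 2713.7 mm.

2713.7 mm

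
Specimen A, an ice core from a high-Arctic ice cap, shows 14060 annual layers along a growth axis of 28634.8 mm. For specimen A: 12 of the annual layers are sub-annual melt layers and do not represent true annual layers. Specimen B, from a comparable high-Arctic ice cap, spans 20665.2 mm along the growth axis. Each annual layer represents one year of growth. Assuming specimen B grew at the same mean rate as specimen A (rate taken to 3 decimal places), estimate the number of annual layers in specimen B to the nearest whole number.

Specimen A: adjusted count: 14060 − 12 = 14048 annual layers.
A: 28634.8 mm over 14048 years gives 28634.8 / 14048 ≈ 2.038 mm per year.
Specimen B: 20665.2 mm / 2.038 mm per year = 10139.94 years ≈ 10140 annual layers.

10140 annual layers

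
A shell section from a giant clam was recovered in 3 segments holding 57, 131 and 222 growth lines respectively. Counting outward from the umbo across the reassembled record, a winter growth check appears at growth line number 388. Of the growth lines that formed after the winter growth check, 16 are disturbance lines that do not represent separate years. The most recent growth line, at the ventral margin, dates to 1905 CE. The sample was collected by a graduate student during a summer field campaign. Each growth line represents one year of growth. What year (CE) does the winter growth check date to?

Total growth lines = 57 + 131 + 222 = 410.
Between growth line 388 and the ventral margin there are 410 − 388 = 22 growth lines.
Excluding 16 false growth lines: 22 − 16 = 6.
The growth line at the ventral margin is 1905 CE, so the winter growth check dates to 1905 − 6 = 1899 CE.

1899 CE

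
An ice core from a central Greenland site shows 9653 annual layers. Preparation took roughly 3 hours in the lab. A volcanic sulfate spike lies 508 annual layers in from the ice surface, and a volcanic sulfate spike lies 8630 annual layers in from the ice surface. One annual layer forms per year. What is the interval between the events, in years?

8122 yr

The two markers are separated by 8630 − 508 = 8122 annual layers.
One annual layer per year makes the interval 8122 years.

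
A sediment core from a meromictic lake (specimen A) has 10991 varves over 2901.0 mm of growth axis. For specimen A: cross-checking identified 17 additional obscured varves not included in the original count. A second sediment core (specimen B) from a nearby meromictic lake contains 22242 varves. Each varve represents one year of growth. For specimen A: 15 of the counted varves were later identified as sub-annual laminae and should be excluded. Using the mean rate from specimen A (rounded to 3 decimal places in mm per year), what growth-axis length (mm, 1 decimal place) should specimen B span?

Specimen A: after corrections the count is 10991 − 15 + 17 = 10993 varves.
A: Extension rate ≈ 2901.0 / 10993 = 0.264 mm/year.
For B, 0.264 mm/year × 22242 years = 5871.9 mm.

5871.9 mm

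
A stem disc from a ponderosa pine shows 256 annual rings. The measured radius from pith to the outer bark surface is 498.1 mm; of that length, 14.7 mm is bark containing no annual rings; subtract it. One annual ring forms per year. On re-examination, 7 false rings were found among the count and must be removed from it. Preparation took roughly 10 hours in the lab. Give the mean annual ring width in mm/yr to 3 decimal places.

Adjusted count: 256 − 7 = 249 annual rings.
The growth record spans 498.1 − 14.7 = 483.4 mm.
Mean rate = 483.4 mm / 249 years ≈ 1.941 mm/yr.

1.941 mm/yr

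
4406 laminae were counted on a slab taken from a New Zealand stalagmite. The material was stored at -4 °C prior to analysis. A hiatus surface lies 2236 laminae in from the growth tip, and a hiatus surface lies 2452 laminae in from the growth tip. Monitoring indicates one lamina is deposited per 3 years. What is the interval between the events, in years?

2452 − 2236 = 216 laminae lie between the two events.
At 3 years per lamina, 216 × 3 = 648 years.

648 years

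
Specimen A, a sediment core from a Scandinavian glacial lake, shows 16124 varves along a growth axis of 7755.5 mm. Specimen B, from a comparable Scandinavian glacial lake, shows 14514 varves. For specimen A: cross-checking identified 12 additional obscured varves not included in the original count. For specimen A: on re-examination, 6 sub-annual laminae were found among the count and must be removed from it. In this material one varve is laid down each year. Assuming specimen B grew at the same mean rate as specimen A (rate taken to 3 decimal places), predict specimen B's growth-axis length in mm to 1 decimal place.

Specimen A: adjusted count: 16124 − 6 + 12 = 16130 varves.
A: Mean rate = 7755.5 mm / 16130 years ≈ 0.481 mm/year.
For B, 0.481 mm/year × 14514 years = 6981.2 mm.

6981.2 mm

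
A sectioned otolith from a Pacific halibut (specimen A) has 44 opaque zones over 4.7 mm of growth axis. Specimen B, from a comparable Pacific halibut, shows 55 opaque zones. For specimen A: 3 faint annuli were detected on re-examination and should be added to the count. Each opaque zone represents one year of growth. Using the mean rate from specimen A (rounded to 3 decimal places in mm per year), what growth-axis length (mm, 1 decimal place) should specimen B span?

Specimen A: correcting the raw count gives 44 + 3 = 47 true opaque zones.
A: Mean rate = 4.7 mm / 47 years ≈ 0.100 mm per year.
B's length ≈ 0.100 × 55 = 5.5 mm.

5.5 mm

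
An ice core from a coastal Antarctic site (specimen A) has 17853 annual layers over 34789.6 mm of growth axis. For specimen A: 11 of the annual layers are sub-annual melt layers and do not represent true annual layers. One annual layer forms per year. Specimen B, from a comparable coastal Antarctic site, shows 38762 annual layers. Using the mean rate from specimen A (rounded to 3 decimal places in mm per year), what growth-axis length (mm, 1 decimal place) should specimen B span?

Specimen A: adjusted count: 17853 − 11 = 17842 annual layers.
A: Extension rate ≈ 34789.6 / 17842 = 1.950 mm/yr.
Length of B = 1.950 × 38762 = 75585.9 mm.

75585.9 mm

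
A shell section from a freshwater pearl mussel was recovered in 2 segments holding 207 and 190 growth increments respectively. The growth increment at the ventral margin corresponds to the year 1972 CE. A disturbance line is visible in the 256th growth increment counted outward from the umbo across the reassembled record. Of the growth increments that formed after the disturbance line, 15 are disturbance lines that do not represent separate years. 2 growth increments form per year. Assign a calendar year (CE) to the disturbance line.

Total growth increments = 207 + 190 = 397.
The disturbance line sits at growth increment 256 from the umbo, so 397 − 256 = 141 growth increments formed after it.
Excluding 15 false growth increments: 141 − 15 = 126.
Dividing by 2 growth increments per year: 126 / 2 = 63 years.
The growth increment at the ventral margin is 1972 CE, so the disturbance line dates to 1972 − 63 = 1909 CE.

1909 CE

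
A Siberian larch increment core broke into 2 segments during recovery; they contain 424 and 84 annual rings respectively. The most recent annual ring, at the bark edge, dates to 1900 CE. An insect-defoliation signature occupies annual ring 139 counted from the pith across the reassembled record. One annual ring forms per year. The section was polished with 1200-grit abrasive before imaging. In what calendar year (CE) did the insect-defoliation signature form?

Total annual rings = 424 + 84 = 508.
The insect-defoliation signature sits at annual ring 139 from the pith, so 508 − 139 = 369 annual rings formed after it.
The annual ring at the bark edge is 1900 CE, so the insect-defoliation signature dates to 1900 − 369 = 1531 CE.

1531 CE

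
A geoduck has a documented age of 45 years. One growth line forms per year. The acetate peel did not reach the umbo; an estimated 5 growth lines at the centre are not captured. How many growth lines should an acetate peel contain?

One growth line per year gives 45 growth lines over 45 years.
Less the 5 uncaptured growth lines: 45 − 5 = 40.

40 growth lines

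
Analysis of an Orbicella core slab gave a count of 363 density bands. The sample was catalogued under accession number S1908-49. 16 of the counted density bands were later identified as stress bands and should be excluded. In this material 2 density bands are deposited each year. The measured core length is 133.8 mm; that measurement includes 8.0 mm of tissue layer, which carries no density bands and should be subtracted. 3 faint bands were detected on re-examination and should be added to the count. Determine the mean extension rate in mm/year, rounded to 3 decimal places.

0.719 mm/year

Correcting the raw count gives 363 − 16 + 3 = 350 true density bands.
Dividing by 2 density bands per year: 350 / 2 = 175 years.
The growth record spans 133.8 − 8.0 = 125.8 mm.
Mean rate = 125.8 mm / 175 years ≈ 0.719 mm/year.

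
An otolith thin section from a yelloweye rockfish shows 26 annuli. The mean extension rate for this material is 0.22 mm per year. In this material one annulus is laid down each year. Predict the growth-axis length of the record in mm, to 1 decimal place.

26 years of growth are recorded.
26 years at 0.22 mm/year gives 0.22 × 26 = 5.7 mm.

5.7 mm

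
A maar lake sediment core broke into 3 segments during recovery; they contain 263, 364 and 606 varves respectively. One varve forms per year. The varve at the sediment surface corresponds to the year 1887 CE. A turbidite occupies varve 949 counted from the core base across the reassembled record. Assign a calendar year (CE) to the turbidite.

1603 CE

Total varves = 263 + 364 + 606 = 1233.
The turbidite sits at varve 949 from the core base, so 1233 − 949 = 284 varves formed after it.
Counting back 284 years from 1887 CE places the turbidite in 1887 − 284 = 1603 CE.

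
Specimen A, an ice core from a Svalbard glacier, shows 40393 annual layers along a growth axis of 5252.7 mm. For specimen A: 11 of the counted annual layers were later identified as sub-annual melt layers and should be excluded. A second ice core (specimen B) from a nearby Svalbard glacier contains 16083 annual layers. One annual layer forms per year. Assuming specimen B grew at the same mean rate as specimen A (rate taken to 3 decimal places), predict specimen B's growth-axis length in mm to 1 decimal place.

Specimen A: true annual layer count = 40393 − 11 = 40382.
A: 5252.7 mm over 40382 years gives 5252.7 / 40382 ≈ 0.130 mm/yr.
For B, 0.130 mm/year × 16083 years = 2090.8 mm.

2090.8 mm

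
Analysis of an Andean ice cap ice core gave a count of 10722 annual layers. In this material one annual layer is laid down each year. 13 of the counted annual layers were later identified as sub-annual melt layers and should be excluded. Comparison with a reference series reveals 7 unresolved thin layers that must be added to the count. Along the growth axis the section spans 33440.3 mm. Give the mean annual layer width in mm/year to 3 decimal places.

3.121 mm/year

Adjusted count: 10722 − 13 + 7 = 10716 annual layers.
Extension rate ≈ 33440.3 / 10716 = 3.121 mm/year.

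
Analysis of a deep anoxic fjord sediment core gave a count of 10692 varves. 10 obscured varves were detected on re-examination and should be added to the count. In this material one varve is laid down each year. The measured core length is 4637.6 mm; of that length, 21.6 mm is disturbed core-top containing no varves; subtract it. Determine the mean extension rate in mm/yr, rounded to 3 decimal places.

0.431 mm/yr

After corrections the count is 10692 + 10 = 10702 varves.
The growth record spans 4637.6 − 21.6 = 4616.0 mm.
Extension rate ≈ 4616.0 / 10702 = 0.431 mm/yr.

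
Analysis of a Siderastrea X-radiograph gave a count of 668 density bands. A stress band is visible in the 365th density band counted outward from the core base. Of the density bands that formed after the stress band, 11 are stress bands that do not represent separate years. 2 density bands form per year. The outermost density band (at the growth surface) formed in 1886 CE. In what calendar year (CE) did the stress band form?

Between density band 365 and the growth surface there are 668 − 365 = 303 density bands.
Removing the 11 false density bands leaves 303 − 11 = 292 true density bands beyond the stress band.
Dividing by 2 density bands per year: 292 / 2 = 146 years.
The density band at the growth surface is 1886 CE, so the stress band dates to 1886 − 146 = 1740 CE.

1740 CE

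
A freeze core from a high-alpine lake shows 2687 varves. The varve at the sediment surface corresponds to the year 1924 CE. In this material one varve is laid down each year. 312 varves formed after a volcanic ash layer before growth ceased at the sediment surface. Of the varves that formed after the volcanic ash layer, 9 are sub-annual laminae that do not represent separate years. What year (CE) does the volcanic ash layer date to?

1621 CE

There are 312 varves younger than the volcanic ash layer.
Excluding 9 false varves: 312 − 9 = 303.
Counting back 303 years from 1924 CE places the volcanic ash layer in 1924 − 303 = 1621 CE.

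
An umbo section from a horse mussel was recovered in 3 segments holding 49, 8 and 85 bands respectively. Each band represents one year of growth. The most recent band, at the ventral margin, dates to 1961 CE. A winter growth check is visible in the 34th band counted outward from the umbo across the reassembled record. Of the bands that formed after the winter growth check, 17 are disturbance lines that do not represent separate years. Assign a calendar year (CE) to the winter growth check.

1870 CE

Total bands = 49 + 8 + 85 = 142.
142 − 34 = 108 bands lie beyond the winter growth check toward the ventral margin.
108 − 17 false = 91 true bands after the winter growth check.
The band at the ventral margin is 1961 CE, so the winter growth check dates to 1961 − 91 = 1870 CE.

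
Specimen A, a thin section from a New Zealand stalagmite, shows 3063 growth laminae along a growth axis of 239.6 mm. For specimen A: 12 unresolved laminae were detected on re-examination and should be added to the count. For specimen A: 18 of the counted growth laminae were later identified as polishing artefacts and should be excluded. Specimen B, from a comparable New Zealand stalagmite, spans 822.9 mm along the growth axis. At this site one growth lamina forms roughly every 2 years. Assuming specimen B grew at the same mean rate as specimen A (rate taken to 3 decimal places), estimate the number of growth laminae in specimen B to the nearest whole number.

Specimen A: after corrections the count is 3063 − 18 + 12 = 3057 growth laminae.
Specimen A: multiplying by 2 years per growth lamina: 3057 × 2 = 6114 years.
A: 239.6 mm over 6114 years gives 239.6 / 6114 ≈ 0.039 mm/year.
B spans 822.9 / 0.039 = 21100.00 years; at 2 years per growth lamina that is 21100.00 / 2 ≈ 10550 growth laminae.

10550 growth laminae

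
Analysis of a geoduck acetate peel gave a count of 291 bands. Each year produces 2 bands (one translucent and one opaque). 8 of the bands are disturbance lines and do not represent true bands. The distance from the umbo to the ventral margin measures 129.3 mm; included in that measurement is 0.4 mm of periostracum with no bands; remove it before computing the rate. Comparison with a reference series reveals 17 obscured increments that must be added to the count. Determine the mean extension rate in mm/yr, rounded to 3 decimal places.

True band count = 291 − 8 + 17 = 300.
300 bands at 2 per year is 300 / 2 = 150 years.
Net length = 129.3 − 0.4 = 128.9 mm.
Mean rate = 128.9 mm / 150 years ≈ 0.859 mm/yr.

0.859 mm/yr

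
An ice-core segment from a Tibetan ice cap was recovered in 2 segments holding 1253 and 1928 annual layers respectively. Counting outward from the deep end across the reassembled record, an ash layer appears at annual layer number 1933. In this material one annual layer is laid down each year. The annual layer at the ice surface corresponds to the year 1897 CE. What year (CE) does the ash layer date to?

649 CE

Total annual layers = 1253 + 1928 = 3181.
Between annual layer 1933 and the ice surface there are 3181 − 1933 = 1248 annual layers.
Counting back 1248 years from 1897 CE places the ash layer in 1897 − 1248 = 649 CE.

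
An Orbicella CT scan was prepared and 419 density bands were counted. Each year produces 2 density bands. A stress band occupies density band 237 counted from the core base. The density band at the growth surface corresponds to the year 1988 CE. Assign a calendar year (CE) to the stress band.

Between density band 237 and the growth surface there are 419 − 237 = 182 density bands.
Dividing by 2 density bands per year: 182 / 2 = 91 years.
Counting back 91 years from 1988 CE places the stress band in 1988 − 91 = 1897 CE.

1897 CE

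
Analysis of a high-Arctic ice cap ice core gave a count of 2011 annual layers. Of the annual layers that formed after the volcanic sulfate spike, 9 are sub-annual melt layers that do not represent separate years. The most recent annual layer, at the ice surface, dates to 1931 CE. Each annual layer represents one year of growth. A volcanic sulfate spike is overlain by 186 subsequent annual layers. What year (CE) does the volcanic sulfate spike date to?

186 annual layers formed after the volcanic sulfate spike.
186 − 9 false = 177 true annual layers after the volcanic sulfate spike.
Counting back 177 years from 1931 CE places the volcanic sulfate spike in 1931 − 177 = 1754 CE.

1754 CE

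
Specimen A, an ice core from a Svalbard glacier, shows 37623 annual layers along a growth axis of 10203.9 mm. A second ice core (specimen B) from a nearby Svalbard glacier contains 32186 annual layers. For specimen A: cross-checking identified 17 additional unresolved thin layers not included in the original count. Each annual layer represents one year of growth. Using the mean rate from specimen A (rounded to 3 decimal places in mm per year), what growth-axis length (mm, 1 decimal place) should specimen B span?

8722.4 mm

Specimen A: true annual layer count = 37623 + 17 = 37640.
A: Mean rate = 10203.9 mm / 37640 years ≈ 0.271 mm per year.
For B, 0.271 mm/year × 32186 years = 8722.4 mm.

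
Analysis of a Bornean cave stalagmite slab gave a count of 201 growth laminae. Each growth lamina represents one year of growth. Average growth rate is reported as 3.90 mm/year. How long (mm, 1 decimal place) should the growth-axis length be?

201 years of growth are recorded.
Predicted length = 3.90 mm/year × 201 years = 783.9 mm.

783.9 mm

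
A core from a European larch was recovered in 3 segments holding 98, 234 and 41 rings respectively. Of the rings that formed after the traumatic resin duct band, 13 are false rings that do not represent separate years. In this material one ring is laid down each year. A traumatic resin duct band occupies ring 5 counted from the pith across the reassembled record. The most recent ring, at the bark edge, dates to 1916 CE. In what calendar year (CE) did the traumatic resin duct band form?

1561 CE

Total rings = 98 + 234 + 41 = 373.
373 − 5 = 368 rings lie beyond the traumatic resin duct band toward the bark edge.
Excluding 13 false rings: 368 − 13 = 355.
Counting back 355 years from 1916 CE places the traumatic resin duct band in 1916 − 355 = 1561 CE.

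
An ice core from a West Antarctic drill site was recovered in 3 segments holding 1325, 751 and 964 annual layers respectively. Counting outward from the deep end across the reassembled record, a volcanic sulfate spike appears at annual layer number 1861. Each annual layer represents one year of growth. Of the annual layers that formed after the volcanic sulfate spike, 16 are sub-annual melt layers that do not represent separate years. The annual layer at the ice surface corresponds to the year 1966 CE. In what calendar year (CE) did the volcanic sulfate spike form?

Total annual layers = 1325 + 751 + 964 = 3040.
The volcanic sulfate spike sits at annual layer 1861 from the deep end, so 3040 − 1861 = 1179 annual layers formed after it.
Excluding 16 false annual layers: 1179 − 16 = 1163.
Counting back 1163 years from 1966 CE places the volcanic sulfate spike in 1966 − 1163 = 803 CE.

803 CE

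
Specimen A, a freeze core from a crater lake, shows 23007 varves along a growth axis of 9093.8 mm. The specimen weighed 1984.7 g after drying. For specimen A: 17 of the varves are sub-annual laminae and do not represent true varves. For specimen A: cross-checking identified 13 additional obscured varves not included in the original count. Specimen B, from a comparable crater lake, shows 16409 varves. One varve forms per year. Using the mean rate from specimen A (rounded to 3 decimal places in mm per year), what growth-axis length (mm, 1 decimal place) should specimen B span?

Specimen A: after corrections the count is 23007 − 17 + 13 = 23003 varves.
A: 9093.8 mm over 23003 years gives 9093.8 / 23003 ≈ 0.395 mm per year.
Length of B = 0.395 × 16409 = 6481.6 mm.

6481.6 mm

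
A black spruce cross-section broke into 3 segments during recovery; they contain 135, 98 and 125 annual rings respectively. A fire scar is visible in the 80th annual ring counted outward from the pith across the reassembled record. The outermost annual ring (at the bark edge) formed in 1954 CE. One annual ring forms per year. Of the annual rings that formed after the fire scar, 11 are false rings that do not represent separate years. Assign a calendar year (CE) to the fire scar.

Total annual rings = 135 + 98 + 125 = 358.
Between annual ring 80 and the bark edge there are 358 − 80 = 278 annual rings.
Removing the 11 false annual rings leaves 278 − 11 = 267 true annual rings beyond the fire scar.
Counting back 267 years from 1954 CE places the fire scar in 1954 − 267 = 1687 CE.

1687 CE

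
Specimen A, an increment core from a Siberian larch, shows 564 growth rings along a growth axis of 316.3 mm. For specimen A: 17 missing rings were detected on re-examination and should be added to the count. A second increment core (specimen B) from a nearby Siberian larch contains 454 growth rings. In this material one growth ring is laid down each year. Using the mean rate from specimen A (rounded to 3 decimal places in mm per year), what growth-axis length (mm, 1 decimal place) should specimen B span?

247.0 mm

Specimen A: adjusted count: 564 + 17 = 581 growth rings.
A: 316.3 mm over 581 years gives 316.3 / 581 ≈ 0.544 mm/year.
For B, 0.544 mm/year × 454 years = 247.0 mm.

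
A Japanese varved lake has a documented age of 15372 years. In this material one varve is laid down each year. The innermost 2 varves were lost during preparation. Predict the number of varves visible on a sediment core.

15370 varves

At one varve per year, 15372 years correspond to 15372 varves.
15372 − 2 missed = 15370 varves expected in the prepared section.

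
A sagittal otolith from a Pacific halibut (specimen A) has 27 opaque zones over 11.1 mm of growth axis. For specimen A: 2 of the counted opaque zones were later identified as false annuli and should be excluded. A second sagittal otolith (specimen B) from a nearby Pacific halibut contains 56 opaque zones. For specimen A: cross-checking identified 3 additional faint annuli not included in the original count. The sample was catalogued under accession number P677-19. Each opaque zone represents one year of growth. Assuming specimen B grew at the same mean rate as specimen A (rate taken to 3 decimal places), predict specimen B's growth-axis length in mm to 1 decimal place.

22.2 mm

Specimen A: correcting the raw count gives 27 − 2 + 3 = 28 true opaque zones.
A: Mean rate = 11.1 mm / 28 years ≈ 0.396 mm/yr.
For B, 0.396 mm/year × 56 years = 22.2 mm.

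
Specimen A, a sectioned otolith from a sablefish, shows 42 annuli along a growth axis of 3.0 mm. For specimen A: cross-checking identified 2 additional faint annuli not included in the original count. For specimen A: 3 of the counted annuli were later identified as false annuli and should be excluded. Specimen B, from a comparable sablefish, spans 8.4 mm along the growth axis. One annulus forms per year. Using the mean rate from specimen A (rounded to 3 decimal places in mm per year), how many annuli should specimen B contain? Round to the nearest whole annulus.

Specimen A: true annulus count = 42 − 3 + 2 = 41.
A: Mean rate = 3.0 mm / 41 years ≈ 0.073 mm per year.
B spans 8.4 / 0.073 = 115.07 years ≈ 115 annuli.

115 annuli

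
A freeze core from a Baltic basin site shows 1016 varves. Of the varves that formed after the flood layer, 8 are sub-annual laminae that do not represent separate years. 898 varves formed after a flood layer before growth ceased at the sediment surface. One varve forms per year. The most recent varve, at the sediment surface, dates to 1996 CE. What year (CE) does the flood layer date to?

1106 CE

898 varves post-date the flood layer.
Removing the 8 false varves leaves 898 − 8 = 890 true varves beyond the flood layer.
The varve at the sediment surface is 1996 CE, so the flood layer dates to 1996 − 890 = 1106 CE.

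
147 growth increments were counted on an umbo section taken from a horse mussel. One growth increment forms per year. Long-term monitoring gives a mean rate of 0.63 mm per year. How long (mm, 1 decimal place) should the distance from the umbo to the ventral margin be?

147 years of growth are recorded.
147 years at 0.63 mm/year gives 0.63 × 147 = 92.6 mm.

92.6 mm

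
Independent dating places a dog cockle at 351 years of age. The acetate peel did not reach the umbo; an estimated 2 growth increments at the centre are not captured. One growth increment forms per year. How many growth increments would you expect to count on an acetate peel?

349 growth increments

Expected growth increments over 351 years: 351.
351 − 2 missed = 349 growth increments expected in the prepared section.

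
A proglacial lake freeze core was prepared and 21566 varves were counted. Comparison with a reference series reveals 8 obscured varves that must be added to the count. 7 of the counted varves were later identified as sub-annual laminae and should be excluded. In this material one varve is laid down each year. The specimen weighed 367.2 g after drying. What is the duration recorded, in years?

21567 years

Correcting the raw count gives 21566 − 7 + 8 = 21567 true varves.
With a one-to-one varve periodicity this is 21567 years.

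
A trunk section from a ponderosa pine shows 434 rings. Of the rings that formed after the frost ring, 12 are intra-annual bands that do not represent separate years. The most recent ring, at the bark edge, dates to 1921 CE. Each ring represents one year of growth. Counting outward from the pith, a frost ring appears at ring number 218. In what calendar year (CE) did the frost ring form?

434 − 218 = 216 rings lie beyond the frost ring toward the bark edge.
Excluding 12 false rings: 216 − 12 = 204.
The ring at the bark edge is 1921 CE, so the frost ring dates to 1921 − 204 = 1717 CE.

1717 CE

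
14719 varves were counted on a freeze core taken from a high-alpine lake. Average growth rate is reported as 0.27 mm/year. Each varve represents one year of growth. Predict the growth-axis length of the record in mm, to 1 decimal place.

14719 years of growth are recorded.
Predicted length = 0.27 mm/year × 14719 years = 3974.1 mm.

3974.1 mm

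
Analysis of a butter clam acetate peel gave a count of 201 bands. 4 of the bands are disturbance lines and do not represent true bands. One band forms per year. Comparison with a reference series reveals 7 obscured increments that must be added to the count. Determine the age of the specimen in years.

True band count = 201 − 4 + 7 = 204.
At one band per year, that is 204 years.

204 yr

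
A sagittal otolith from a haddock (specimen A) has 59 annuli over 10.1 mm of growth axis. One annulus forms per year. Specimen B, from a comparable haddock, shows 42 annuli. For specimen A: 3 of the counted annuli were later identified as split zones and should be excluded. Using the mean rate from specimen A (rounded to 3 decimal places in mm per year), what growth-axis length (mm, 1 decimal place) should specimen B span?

Specimen A: true annulus count = 59 − 3 = 56.
A: Mean rate = 10.1 mm / 56 years ≈ 0.180 mm/year.
B's length ≈ 0.180 × 42 = 7.6 mm.

7.6 mm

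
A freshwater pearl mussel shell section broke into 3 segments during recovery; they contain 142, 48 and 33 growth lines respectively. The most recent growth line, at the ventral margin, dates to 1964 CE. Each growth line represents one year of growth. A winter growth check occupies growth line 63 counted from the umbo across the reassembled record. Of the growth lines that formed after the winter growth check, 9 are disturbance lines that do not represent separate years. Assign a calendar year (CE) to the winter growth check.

Total growth lines = 142 + 48 + 33 = 223.
The winter growth check sits at growth line 63 from the umbo, so 223 − 63 = 160 growth lines formed after it.
Removing the 9 false growth lines leaves 160 − 9 = 151 true growth lines beyond the winter growth check.
1964 − 151 = 1813 CE.

1813 CE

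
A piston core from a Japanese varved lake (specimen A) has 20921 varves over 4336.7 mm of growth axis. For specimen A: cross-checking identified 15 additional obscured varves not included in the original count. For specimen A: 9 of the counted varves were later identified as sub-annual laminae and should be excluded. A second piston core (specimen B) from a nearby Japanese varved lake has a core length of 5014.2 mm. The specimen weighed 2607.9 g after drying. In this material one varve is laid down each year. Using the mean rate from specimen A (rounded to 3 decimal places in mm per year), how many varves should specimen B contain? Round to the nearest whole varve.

Specimen A: adjusted count: 20921 − 9 + 15 = 20927 varves.
A: Mean rate = 4336.7 mm / 20927 years ≈ 0.207 mm/yr.
Specimen B: 5014.2 mm / 0.207 mm per year = 24223.19 years ≈ 24223 varves.

24223 varves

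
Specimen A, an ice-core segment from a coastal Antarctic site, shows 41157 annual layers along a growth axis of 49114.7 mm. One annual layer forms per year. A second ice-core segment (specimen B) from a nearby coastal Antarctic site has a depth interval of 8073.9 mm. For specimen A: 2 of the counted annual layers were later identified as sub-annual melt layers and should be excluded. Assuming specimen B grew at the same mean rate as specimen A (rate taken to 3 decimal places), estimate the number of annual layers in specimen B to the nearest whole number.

6768 annual layers

Specimen A: true annual layer count = 41157 − 2 = 41155.
A: Mean rate = 49114.7 mm / 41155 years ≈ 1.193 mm per year.
For B, 8073.9 / 1.193 = 6767.73 years ≈ 6768 annual layers.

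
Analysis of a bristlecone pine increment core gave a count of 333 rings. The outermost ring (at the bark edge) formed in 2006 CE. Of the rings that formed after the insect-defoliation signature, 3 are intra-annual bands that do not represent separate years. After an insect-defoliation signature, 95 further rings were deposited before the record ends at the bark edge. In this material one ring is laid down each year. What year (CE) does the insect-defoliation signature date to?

95 rings post-date the insect-defoliation signature.
Removing the 3 false rings leaves 95 − 3 = 92 true rings beyond the insect-defoliation signature.
Counting back 92 years from 2006 CE places the insect-defoliation signature in 2006 − 92 = 1914 CE.

1914 CE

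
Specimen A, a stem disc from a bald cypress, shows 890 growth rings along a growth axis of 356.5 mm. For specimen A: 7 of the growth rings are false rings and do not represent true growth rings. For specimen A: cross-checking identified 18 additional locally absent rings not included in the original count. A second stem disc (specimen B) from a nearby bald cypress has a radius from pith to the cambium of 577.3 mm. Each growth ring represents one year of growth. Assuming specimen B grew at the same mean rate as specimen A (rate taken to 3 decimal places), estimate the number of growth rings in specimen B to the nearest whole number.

Specimen A: after corrections the count is 890 − 7 + 18 = 901 growth rings.
A: Mean rate = 356.5 mm / 901 years ≈ 0.396 mm/year.
Specimen B: 577.3 mm / 0.396 mm per year = 1457.83 years ≈ 1458 growth rings.

1458 growth rings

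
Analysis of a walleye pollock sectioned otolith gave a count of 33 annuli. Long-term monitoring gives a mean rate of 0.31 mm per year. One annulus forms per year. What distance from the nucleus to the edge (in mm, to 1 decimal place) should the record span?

10.2 mm

33 years of growth are recorded.
Length ≈ 0.31 × 33 = 10.2 mm.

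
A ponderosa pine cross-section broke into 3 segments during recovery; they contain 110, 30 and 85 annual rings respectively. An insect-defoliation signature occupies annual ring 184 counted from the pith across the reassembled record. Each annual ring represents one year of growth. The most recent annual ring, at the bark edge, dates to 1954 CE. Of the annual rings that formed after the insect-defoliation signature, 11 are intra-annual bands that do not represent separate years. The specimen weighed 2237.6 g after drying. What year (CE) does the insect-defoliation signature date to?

1924 CE

Total annual rings = 110 + 30 + 85 = 225.
Between annual ring 184 and the bark edge there are 225 − 184 = 41 annual rings.
Removing the 11 false annual rings leaves 41 − 11 = 30 true annual rings beyond the insect-defoliation signature.
1954 − 30 = 1924 CE.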